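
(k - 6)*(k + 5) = k^2 - k - 30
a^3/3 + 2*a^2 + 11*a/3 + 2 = (a/3 + 1)*(a + 1)*(a + 2)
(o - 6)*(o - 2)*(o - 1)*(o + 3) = o^4 - 6*o^3 - 7*o^2 + 48*o - 36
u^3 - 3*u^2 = u^2*(u - 3)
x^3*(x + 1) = x^4 + x^3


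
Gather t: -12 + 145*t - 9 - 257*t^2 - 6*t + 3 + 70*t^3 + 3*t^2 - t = 70*t^3 - 254*t^2 + 138*t - 18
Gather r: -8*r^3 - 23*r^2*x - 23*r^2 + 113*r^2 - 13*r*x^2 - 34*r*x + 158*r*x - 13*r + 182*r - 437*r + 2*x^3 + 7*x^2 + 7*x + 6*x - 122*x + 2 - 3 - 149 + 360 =-8*r^3 + r^2*(90 - 23*x) + r*(-13*x^2 + 124*x - 268) + 2*x^3 + 7*x^2 - 109*x + 210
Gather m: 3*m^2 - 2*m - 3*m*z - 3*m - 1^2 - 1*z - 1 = 3*m^2 + m*(-3*z - 5) - z - 2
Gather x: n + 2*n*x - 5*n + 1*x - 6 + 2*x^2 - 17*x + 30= -4*n + 2*x^2 + x*(2*n - 16) + 24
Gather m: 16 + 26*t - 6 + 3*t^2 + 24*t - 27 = 3*t^2 + 50*t - 17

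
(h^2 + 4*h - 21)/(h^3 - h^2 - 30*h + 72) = (h + 7)/(h^2 + 2*h - 24)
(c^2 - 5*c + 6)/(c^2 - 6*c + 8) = (c - 3)/(c - 4)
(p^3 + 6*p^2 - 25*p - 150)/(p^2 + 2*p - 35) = (p^2 + 11*p + 30)/(p + 7)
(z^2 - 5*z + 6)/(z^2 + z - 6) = (z - 3)/(z + 3)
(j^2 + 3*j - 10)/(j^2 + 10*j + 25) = (j - 2)/(j + 5)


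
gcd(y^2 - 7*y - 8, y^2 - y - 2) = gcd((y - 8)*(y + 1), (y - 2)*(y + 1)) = y + 1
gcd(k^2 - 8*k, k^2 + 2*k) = k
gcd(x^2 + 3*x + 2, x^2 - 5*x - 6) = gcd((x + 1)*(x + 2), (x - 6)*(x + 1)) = x + 1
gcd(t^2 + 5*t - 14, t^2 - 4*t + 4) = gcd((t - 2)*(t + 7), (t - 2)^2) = t - 2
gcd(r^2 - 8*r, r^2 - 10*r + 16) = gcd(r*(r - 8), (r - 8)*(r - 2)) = r - 8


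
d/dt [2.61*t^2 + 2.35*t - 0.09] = 5.22*t + 2.35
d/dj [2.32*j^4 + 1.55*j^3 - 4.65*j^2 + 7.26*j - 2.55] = 9.28*j^3 + 4.65*j^2 - 9.3*j + 7.26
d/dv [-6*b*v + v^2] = -6*b + 2*v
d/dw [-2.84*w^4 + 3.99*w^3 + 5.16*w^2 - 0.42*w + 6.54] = -11.36*w^3 + 11.97*w^2 + 10.32*w - 0.42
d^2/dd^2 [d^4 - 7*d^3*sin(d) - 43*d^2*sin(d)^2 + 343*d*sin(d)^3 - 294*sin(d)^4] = 7*d^3*sin(d) + 172*d^2*sin(d)^2 - 42*d^2*cos(d) - 74*d^2 - 3087*d*sin(d)^3 - 344*d*sin(d)*cos(d) + 2016*d*sin(d) + 4704*sin(d)^4 + 2058*sin(d)^2*cos(d) - 3614*sin(d)^2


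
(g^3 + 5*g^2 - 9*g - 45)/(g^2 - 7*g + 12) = (g^2 + 8*g + 15)/(g - 4)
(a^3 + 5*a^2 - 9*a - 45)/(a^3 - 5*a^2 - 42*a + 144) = (a^2 + 8*a + 15)/(a^2 - 2*a - 48)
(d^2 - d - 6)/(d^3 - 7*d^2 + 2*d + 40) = (d - 3)/(d^2 - 9*d + 20)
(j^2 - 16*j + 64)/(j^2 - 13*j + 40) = (j - 8)/(j - 5)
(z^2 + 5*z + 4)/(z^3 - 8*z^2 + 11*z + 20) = (z + 4)/(z^2 - 9*z + 20)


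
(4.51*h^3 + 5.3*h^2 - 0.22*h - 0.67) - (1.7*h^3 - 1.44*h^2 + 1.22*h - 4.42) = 2.81*h^3 + 6.74*h^2 - 1.44*h + 3.75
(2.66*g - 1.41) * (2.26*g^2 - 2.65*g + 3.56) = 6.0116*g^3 - 10.2356*g^2 + 13.2061*g - 5.0196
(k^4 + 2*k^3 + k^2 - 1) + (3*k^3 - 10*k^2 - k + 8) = k^4 + 5*k^3 - 9*k^2 - k + 7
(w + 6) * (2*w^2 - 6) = 2*w^3 + 12*w^2 - 6*w - 36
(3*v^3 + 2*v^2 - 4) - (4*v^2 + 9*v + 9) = 3*v^3 - 2*v^2 - 9*v - 13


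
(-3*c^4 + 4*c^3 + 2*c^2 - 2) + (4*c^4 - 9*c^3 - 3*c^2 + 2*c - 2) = c^4 - 5*c^3 - c^2 + 2*c - 4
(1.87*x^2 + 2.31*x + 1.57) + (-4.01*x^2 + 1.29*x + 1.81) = -2.14*x^2 + 3.6*x + 3.38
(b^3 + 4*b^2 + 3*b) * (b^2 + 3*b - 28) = b^5 + 7*b^4 - 13*b^3 - 103*b^2 - 84*b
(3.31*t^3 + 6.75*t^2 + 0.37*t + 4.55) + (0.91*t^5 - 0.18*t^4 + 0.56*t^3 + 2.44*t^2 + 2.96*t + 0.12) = 0.91*t^5 - 0.18*t^4 + 3.87*t^3 + 9.19*t^2 + 3.33*t + 4.67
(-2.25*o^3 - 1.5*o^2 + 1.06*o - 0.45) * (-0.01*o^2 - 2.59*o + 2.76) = 0.0225*o^5 + 5.8425*o^4 - 2.3356*o^3 - 6.8809*o^2 + 4.0911*o - 1.242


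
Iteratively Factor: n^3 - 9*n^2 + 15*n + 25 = (n - 5)*(n^2 - 4*n - 5) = (n - 5)^2*(n + 1)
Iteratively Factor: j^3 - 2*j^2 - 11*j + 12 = (j - 4)*(j^2 + 2*j - 3) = (j - 4)*(j + 3)*(j - 1)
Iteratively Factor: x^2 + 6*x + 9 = (x + 3)*(x + 3)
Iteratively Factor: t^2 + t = (t)*(t + 1)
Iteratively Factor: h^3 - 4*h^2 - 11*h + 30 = (h - 5)*(h^2 + h - 6) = (h - 5)*(h - 2)*(h + 3)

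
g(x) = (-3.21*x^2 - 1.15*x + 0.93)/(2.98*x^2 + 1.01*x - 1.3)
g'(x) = (-6.42*x - 1.15)/(2.98*x^2 + 1.01*x - 1.3) + (-5.96*x - 1.01)*(-3.21*x^2 - 1.15*x + 0.93)/(2.98*x^2 + 1.01*x - 1.3)^2 = (0.184899999999999*x^2 + 2.8032*x + 0.5557)/(8.8804*x^4 + 6.0196*x^3 - 6.7279*x^2 - 2.626*x + 1.69)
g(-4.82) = -1.08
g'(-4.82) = -0.00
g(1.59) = -1.15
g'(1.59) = 0.09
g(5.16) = -1.09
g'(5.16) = 0.00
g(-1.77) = -1.13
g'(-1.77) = -0.10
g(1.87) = -1.13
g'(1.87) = 0.05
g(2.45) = -1.11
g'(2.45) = 0.02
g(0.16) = -0.63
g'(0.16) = 0.89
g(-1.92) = -1.12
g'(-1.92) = -0.07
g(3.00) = -1.10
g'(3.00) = 0.01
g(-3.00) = -1.09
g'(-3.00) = -0.01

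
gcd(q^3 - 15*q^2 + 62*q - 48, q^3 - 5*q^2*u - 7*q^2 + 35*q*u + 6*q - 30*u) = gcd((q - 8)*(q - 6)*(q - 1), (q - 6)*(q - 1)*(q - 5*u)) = q^2 - 7*q + 6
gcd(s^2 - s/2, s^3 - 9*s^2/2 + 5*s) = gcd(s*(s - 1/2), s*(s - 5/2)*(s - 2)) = s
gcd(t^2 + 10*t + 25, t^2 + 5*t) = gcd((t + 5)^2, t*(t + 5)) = t + 5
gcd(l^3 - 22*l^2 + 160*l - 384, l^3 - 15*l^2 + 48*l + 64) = l^2 - 16*l + 64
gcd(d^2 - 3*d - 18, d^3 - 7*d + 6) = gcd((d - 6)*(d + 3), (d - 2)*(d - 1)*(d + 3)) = d + 3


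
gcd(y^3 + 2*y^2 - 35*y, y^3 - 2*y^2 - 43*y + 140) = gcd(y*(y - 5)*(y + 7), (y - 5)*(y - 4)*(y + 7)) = y^2 + 2*y - 35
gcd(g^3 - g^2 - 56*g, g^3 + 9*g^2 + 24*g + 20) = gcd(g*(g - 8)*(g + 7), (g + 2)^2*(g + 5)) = 1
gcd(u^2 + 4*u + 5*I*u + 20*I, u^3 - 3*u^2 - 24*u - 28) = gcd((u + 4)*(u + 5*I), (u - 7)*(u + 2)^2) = 1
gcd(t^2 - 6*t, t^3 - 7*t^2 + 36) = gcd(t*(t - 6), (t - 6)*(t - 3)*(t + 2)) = t - 6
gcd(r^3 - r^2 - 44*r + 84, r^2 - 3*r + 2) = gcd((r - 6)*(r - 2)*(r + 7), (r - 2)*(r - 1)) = r - 2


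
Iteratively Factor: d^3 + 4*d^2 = (d + 4)*(d^2) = d*(d + 4)*(d)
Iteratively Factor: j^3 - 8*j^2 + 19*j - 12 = (j - 3)*(j^2 - 5*j + 4) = (j - 4)*(j - 3)*(j - 1)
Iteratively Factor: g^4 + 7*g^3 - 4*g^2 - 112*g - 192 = (g + 4)*(g^3 + 3*g^2 - 16*g - 48) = (g - 4)*(g + 4)*(g^2 + 7*g + 12) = (g - 4)*(g + 4)^2*(g + 3)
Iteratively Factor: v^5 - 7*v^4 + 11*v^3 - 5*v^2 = (v - 1)*(v^4 - 6*v^3 + 5*v^2) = v*(v - 1)*(v^3 - 6*v^2 + 5*v) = v*(v - 1)^2*(v^2 - 5*v) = v^2*(v - 1)^2*(v - 5)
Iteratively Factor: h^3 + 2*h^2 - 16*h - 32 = (h + 2)*(h^2 - 16) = (h - 4)*(h + 2)*(h + 4)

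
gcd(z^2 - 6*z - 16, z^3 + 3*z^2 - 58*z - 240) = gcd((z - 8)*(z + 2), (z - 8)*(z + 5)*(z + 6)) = z - 8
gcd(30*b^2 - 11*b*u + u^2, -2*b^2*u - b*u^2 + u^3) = 1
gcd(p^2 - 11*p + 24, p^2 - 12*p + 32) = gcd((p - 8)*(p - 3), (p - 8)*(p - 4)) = p - 8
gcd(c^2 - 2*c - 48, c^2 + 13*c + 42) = c + 6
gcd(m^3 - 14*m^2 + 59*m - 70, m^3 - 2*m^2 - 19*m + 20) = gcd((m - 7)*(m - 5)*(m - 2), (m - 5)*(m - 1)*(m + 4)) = m - 5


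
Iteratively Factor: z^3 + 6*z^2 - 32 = (z + 4)*(z^2 + 2*z - 8) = (z - 2)*(z + 4)*(z + 4)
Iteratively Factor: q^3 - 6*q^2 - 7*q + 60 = (q - 4)*(q^2 - 2*q - 15) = (q - 5)*(q - 4)*(q + 3)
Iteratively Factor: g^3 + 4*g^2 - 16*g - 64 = (g + 4)*(g^2 - 16) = (g - 4)*(g + 4)*(g + 4)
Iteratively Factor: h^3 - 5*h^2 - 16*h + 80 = (h - 4)*(h^2 - h - 20) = (h - 4)*(h + 4)*(h - 5)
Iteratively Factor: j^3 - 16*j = (j)*(j^2 - 16) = j*(j - 4)*(j + 4)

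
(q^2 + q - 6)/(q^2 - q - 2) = (q + 3)/(q + 1)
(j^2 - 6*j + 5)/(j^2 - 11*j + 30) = (j - 1)/(j - 6)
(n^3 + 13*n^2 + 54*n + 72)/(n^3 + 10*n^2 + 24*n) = (n + 3)/n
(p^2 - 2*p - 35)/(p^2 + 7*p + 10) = (p - 7)/(p + 2)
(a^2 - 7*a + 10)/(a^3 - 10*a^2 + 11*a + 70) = (a - 2)/(a^2 - 5*a - 14)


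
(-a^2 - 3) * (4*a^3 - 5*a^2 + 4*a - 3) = -4*a^5 + 5*a^4 - 16*a^3 + 18*a^2 - 12*a + 9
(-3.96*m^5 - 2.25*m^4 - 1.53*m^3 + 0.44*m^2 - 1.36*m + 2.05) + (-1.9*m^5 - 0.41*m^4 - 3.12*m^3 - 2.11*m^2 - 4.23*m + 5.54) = -5.86*m^5 - 2.66*m^4 - 4.65*m^3 - 1.67*m^2 - 5.59*m + 7.59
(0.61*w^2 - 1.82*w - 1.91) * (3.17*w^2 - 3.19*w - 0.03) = 1.9337*w^4 - 7.7153*w^3 - 0.267199999999999*w^2 + 6.1475*w + 0.0573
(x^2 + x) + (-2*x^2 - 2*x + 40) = -x^2 - x + 40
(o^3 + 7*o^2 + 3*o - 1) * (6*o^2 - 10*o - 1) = 6*o^5 + 32*o^4 - 53*o^3 - 43*o^2 + 7*o + 1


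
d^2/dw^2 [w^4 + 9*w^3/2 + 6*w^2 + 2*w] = 12*w^2 + 27*w + 12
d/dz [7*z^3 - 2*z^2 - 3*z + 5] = 21*z^2 - 4*z - 3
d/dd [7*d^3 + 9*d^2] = 3*d*(7*d + 6)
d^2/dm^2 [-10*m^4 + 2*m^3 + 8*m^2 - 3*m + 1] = -120*m^2 + 12*m + 16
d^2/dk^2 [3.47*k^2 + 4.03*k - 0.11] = 6.94000000000000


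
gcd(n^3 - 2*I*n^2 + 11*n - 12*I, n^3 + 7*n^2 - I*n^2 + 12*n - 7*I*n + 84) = n^2 - I*n + 12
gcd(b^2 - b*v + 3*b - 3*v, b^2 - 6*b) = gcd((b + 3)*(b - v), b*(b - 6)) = 1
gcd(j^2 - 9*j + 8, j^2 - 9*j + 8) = j^2 - 9*j + 8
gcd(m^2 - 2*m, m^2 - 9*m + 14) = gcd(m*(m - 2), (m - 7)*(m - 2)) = m - 2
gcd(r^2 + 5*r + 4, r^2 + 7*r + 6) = r + 1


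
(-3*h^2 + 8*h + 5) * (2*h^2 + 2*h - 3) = -6*h^4 + 10*h^3 + 35*h^2 - 14*h - 15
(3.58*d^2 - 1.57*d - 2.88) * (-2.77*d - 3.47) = -9.9166*d^3 - 8.0737*d^2 + 13.4255*d + 9.9936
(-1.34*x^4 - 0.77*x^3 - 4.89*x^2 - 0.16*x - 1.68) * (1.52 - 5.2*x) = 6.968*x^5 + 1.9672*x^4 + 24.2576*x^3 - 6.6008*x^2 + 8.4928*x - 2.5536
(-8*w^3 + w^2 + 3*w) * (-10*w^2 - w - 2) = 80*w^5 - 2*w^4 - 15*w^3 - 5*w^2 - 6*w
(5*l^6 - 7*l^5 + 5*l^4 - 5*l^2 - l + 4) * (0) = 0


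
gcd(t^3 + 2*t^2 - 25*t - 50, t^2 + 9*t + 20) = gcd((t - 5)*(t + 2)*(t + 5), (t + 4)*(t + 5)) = t + 5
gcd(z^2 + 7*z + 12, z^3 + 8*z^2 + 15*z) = z + 3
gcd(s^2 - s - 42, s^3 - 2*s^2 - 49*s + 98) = s - 7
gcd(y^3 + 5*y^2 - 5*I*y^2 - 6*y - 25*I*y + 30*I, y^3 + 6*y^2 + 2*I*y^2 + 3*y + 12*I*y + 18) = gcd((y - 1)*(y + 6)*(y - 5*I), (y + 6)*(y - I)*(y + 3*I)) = y + 6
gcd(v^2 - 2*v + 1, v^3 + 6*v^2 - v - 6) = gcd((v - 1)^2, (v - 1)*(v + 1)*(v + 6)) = v - 1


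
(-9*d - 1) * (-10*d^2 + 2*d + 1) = 90*d^3 - 8*d^2 - 11*d - 1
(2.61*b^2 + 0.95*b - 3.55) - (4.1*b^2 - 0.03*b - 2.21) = -1.49*b^2 + 0.98*b - 1.34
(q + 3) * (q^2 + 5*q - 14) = q^3 + 8*q^2 + q - 42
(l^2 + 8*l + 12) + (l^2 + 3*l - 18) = 2*l^2 + 11*l - 6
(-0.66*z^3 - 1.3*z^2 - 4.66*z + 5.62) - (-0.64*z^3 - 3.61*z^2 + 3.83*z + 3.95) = -0.02*z^3 + 2.31*z^2 - 8.49*z + 1.67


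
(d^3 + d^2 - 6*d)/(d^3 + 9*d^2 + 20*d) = (d^2 + d - 6)/(d^2 + 9*d + 20)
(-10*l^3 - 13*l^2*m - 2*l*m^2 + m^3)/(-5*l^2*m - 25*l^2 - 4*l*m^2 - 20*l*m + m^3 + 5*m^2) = (2*l + m)/(m + 5)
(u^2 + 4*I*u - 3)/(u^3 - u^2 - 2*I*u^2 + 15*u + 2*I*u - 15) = (u + I)/(u^2 - u*(1 + 5*I) + 5*I)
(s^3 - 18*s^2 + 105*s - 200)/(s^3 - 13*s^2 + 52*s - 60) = (s^2 - 13*s + 40)/(s^2 - 8*s + 12)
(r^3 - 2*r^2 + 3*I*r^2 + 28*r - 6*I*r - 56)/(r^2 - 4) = (r^2 + 3*I*r + 28)/(r + 2)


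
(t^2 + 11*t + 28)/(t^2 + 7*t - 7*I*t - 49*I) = (t + 4)/(t - 7*I)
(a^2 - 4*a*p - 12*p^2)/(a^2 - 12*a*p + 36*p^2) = (-a - 2*p)/(-a + 6*p)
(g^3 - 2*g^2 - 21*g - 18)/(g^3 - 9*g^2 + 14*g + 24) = (g + 3)/(g - 4)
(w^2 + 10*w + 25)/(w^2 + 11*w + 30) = (w + 5)/(w + 6)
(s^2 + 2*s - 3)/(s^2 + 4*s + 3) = (s - 1)/(s + 1)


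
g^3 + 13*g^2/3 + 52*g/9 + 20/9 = (g + 2/3)*(g + 5/3)*(g + 2)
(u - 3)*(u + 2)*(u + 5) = u^3 + 4*u^2 - 11*u - 30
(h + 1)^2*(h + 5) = h^3 + 7*h^2 + 11*h + 5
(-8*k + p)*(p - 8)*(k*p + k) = -8*k^2*p^2 + 56*k^2*p + 64*k^2 + k*p^3 - 7*k*p^2 - 8*k*p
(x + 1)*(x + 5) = x^2 + 6*x + 5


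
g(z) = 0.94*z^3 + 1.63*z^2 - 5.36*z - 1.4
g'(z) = 2.82*z^2 + 3.26*z - 5.36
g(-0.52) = 1.70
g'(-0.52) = -6.29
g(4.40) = 86.65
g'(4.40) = 63.58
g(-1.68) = 7.75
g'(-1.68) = -2.88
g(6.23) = 255.77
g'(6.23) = 124.40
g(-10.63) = -889.33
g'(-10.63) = 278.64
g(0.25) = -2.62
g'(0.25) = -4.37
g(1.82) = -0.09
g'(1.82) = 9.91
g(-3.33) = -0.19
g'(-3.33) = 15.05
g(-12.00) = -1326.68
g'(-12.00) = 361.60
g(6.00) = 228.16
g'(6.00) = 115.72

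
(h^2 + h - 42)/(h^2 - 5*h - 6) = (h + 7)/(h + 1)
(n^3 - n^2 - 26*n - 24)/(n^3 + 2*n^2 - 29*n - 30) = (n^2 - 2*n - 24)/(n^2 + n - 30)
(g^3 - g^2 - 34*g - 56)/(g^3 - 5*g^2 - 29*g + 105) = (g^2 + 6*g + 8)/(g^2 + 2*g - 15)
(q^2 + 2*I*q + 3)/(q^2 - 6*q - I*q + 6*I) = (q + 3*I)/(q - 6)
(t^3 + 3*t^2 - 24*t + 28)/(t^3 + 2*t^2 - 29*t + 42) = (t - 2)/(t - 3)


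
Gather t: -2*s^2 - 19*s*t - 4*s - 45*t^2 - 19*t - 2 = -2*s^2 - 4*s - 45*t^2 + t*(-19*s - 19) - 2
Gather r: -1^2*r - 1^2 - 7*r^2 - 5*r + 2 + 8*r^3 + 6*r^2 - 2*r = 8*r^3 - r^2 - 8*r + 1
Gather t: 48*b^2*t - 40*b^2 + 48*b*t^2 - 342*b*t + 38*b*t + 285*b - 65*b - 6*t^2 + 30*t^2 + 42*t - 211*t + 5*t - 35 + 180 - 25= -40*b^2 + 220*b + t^2*(48*b + 24) + t*(48*b^2 - 304*b - 164) + 120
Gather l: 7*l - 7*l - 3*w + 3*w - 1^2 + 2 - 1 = 0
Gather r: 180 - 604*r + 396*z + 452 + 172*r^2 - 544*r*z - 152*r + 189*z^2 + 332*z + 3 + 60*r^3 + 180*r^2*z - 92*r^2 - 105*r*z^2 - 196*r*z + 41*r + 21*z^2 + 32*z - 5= 60*r^3 + r^2*(180*z + 80) + r*(-105*z^2 - 740*z - 715) + 210*z^2 + 760*z + 630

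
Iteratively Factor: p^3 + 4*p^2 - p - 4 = (p + 1)*(p^2 + 3*p - 4) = (p + 1)*(p + 4)*(p - 1)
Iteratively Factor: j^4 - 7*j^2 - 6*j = (j - 3)*(j^3 + 3*j^2 + 2*j) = (j - 3)*(j + 1)*(j^2 + 2*j) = (j - 3)*(j + 1)*(j + 2)*(j)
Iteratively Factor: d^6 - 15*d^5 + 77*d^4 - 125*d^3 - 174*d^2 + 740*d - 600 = (d - 2)*(d^5 - 13*d^4 + 51*d^3 - 23*d^2 - 220*d + 300) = (d - 3)*(d - 2)*(d^4 - 10*d^3 + 21*d^2 + 40*d - 100) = (d - 5)*(d - 3)*(d - 2)*(d^3 - 5*d^2 - 4*d + 20) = (d - 5)*(d - 3)*(d - 2)^2*(d^2 - 3*d - 10) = (d - 5)*(d - 3)*(d - 2)^2*(d + 2)*(d - 5)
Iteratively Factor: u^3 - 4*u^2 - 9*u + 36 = (u + 3)*(u^2 - 7*u + 12) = (u - 3)*(u + 3)*(u - 4)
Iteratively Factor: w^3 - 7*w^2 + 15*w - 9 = (w - 1)*(w^2 - 6*w + 9) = (w - 3)*(w - 1)*(w - 3)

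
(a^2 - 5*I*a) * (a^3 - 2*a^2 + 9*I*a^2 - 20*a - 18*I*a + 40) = a^5 - 2*a^4 + 4*I*a^4 + 25*a^3 - 8*I*a^3 - 50*a^2 + 100*I*a^2 - 200*I*a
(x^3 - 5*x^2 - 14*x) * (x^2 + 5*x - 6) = x^5 - 45*x^3 - 40*x^2 + 84*x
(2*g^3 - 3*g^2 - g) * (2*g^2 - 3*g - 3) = 4*g^5 - 12*g^4 + g^3 + 12*g^2 + 3*g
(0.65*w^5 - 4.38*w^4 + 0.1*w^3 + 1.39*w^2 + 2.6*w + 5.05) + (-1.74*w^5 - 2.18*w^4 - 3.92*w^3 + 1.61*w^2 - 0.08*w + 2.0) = -1.09*w^5 - 6.56*w^4 - 3.82*w^3 + 3.0*w^2 + 2.52*w + 7.05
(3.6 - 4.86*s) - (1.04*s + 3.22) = 0.38 - 5.9*s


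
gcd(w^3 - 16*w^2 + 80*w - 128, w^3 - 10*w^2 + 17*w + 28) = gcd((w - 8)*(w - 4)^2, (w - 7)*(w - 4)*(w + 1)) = w - 4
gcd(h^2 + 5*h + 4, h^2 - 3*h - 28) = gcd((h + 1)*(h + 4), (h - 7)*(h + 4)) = h + 4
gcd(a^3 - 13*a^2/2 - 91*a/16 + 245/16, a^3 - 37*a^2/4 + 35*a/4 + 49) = a^2 - 21*a/4 - 49/4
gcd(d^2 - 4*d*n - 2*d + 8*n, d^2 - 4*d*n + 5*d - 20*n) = d - 4*n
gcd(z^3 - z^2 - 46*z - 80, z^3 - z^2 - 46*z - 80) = z^3 - z^2 - 46*z - 80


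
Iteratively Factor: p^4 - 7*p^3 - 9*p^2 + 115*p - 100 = (p - 5)*(p^3 - 2*p^2 - 19*p + 20) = (p - 5)^2*(p^2 + 3*p - 4) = (p - 5)^2*(p - 1)*(p + 4)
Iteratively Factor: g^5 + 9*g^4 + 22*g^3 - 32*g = (g + 4)*(g^4 + 5*g^3 + 2*g^2 - 8*g) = (g + 4)^2*(g^3 + g^2 - 2*g) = (g - 1)*(g + 4)^2*(g^2 + 2*g) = g*(g - 1)*(g + 4)^2*(g + 2)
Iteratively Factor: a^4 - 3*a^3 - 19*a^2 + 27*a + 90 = (a - 3)*(a^3 - 19*a - 30) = (a - 3)*(a + 2)*(a^2 - 2*a - 15) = (a - 5)*(a - 3)*(a + 2)*(a + 3)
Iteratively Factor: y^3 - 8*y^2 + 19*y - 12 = (y - 3)*(y^2 - 5*y + 4) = (y - 4)*(y - 3)*(y - 1)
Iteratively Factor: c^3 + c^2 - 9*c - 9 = (c + 1)*(c^2 - 9) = (c + 1)*(c + 3)*(c - 3)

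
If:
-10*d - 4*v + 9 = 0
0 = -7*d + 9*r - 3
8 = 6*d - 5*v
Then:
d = 77/74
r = 761/666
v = -13/37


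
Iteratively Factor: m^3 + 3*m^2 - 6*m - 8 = (m + 1)*(m^2 + 2*m - 8) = (m - 2)*(m + 1)*(m + 4)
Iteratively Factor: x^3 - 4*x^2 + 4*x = (x - 2)*(x^2 - 2*x) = x*(x - 2)*(x - 2)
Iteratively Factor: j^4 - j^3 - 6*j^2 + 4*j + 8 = (j + 2)*(j^3 - 3*j^2 + 4) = (j + 1)*(j + 2)*(j^2 - 4*j + 4) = (j - 2)*(j + 1)*(j + 2)*(j - 2)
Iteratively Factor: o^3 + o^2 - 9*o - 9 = (o + 3)*(o^2 - 2*o - 3) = (o + 1)*(o + 3)*(o - 3)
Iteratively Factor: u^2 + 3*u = (u + 3)*(u)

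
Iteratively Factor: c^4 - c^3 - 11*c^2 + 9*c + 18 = (c + 3)*(c^3 - 4*c^2 + c + 6) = (c - 3)*(c + 3)*(c^2 - c - 2) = (c - 3)*(c + 1)*(c + 3)*(c - 2)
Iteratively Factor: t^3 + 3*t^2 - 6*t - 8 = (t + 1)*(t^2 + 2*t - 8) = (t + 1)*(t + 4)*(t - 2)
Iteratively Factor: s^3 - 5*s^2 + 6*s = (s - 2)*(s^2 - 3*s) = (s - 3)*(s - 2)*(s)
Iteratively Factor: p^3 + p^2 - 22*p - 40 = (p + 4)*(p^2 - 3*p - 10) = (p - 5)*(p + 4)*(p + 2)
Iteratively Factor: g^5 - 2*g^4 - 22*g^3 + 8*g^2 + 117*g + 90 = (g - 3)*(g^4 + g^3 - 19*g^2 - 49*g - 30) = (g - 3)*(g + 1)*(g^3 - 19*g - 30) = (g - 3)*(g + 1)*(g + 3)*(g^2 - 3*g - 10) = (g - 3)*(g + 1)*(g + 2)*(g + 3)*(g - 5)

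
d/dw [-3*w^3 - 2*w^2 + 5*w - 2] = -9*w^2 - 4*w + 5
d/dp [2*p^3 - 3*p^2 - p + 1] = 6*p^2 - 6*p - 1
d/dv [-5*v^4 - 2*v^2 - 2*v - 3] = -20*v^3 - 4*v - 2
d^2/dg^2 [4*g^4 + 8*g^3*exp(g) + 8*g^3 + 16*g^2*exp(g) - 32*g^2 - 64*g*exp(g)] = 8*g^3*exp(g) + 64*g^2*exp(g) + 48*g^2 + 48*g*exp(g) + 48*g - 96*exp(g) - 64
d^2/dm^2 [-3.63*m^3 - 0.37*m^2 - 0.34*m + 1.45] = -21.78*m - 0.74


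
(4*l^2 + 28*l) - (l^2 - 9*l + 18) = 3*l^2 + 37*l - 18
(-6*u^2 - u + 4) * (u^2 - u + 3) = -6*u^4 + 5*u^3 - 13*u^2 - 7*u + 12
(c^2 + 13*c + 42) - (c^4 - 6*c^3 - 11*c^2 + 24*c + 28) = -c^4 + 6*c^3 + 12*c^2 - 11*c + 14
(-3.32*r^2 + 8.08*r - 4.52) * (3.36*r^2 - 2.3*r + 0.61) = -11.1552*r^4 + 34.7848*r^3 - 35.7964*r^2 + 15.3248*r - 2.7572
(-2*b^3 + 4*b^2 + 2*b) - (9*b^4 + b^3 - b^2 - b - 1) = -9*b^4 - 3*b^3 + 5*b^2 + 3*b + 1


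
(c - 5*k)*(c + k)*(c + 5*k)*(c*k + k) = c^4*k + c^3*k^2 + c^3*k - 25*c^2*k^3 + c^2*k^2 - 25*c*k^4 - 25*c*k^3 - 25*k^4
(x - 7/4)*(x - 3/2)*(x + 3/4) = x^3 - 5*x^2/2 + 3*x/16 + 63/32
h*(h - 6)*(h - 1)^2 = h^4 - 8*h^3 + 13*h^2 - 6*h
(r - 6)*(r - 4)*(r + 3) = r^3 - 7*r^2 - 6*r + 72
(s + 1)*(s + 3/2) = s^2 + 5*s/2 + 3/2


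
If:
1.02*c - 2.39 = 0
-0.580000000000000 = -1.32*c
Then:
No Solution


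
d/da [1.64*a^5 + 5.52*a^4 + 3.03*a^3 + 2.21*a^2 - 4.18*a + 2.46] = 8.2*a^4 + 22.08*a^3 + 9.09*a^2 + 4.42*a - 4.18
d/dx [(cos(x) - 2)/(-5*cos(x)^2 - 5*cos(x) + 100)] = (sin(x)^2 + 4*cos(x) - 19)*sin(x)/(5*(cos(x)^2 + cos(x) - 20)^2)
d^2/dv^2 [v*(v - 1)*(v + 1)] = 6*v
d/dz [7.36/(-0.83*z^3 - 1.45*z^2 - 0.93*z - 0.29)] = (18.3264*z^2 + 21.344*z + 6.8448)/(0.83*z^3 + 1.45*z^2 + 0.93*z + 0.29)^2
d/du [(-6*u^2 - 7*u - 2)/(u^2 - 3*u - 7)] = (25*u^2 + 88*u + 43)/(u^4 - 6*u^3 - 5*u^2 + 42*u + 49)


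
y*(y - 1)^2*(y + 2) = y^4 - 3*y^2 + 2*y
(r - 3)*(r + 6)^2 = r^3 + 9*r^2 - 108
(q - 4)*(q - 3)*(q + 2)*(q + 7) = q^4 + 2*q^3 - 37*q^2 + 10*q + 168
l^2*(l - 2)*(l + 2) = l^4 - 4*l^2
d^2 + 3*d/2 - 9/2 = (d - 3/2)*(d + 3)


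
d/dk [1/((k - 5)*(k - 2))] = (7 - 2*k)/(k^4 - 14*k^3 + 69*k^2 - 140*k + 100)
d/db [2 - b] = -1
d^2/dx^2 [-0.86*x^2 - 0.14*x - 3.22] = -1.72000000000000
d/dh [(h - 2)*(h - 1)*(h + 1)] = 3*h^2 - 4*h - 1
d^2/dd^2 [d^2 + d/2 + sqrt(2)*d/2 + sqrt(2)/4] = 2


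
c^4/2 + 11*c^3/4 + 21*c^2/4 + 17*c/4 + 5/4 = (c/2 + 1/2)*(c + 1)^2*(c + 5/2)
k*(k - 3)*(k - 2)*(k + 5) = k^4 - 19*k^2 + 30*k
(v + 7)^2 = v^2 + 14*v + 49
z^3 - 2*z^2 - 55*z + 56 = (z - 8)*(z - 1)*(z + 7)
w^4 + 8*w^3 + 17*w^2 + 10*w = w*(w + 1)*(w + 2)*(w + 5)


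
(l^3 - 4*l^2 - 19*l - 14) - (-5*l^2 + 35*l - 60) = l^3 + l^2 - 54*l + 46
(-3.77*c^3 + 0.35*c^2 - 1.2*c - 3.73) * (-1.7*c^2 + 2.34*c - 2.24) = 6.409*c^5 - 9.4168*c^4 + 11.3038*c^3 + 2.749*c^2 - 6.0402*c + 8.3552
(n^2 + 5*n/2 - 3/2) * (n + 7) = n^3 + 19*n^2/2 + 16*n - 21/2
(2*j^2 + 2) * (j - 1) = 2*j^3 - 2*j^2 + 2*j - 2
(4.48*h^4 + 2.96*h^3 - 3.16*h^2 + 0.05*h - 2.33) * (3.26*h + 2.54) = 14.6048*h^5 + 21.0288*h^4 - 2.7832*h^3 - 7.8634*h^2 - 7.4688*h - 5.9182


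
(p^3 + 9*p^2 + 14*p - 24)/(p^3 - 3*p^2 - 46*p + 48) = (p + 4)/(p - 8)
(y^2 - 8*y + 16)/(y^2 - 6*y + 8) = (y - 4)/(y - 2)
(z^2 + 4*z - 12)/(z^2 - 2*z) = (z + 6)/z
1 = 1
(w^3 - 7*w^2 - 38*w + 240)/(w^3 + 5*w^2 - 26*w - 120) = (w - 8)/(w + 4)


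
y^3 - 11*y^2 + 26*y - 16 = (y - 8)*(y - 2)*(y - 1)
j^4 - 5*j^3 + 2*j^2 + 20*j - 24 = (j - 3)*(j - 2)^2*(j + 2)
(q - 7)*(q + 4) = q^2 - 3*q - 28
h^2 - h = h*(h - 1)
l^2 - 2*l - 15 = (l - 5)*(l + 3)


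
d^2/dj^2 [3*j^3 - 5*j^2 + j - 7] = 18*j - 10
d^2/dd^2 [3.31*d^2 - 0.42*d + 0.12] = 6.62000000000000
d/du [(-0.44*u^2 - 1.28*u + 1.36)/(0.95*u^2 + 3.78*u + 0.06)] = (-0.4472*u^2 - 2.6368*u - 5.2176)/(0.9025*u^4 + 7.182*u^3 + 14.4024*u^2 + 0.4536*u + 0.0036)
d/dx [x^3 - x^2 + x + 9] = 3*x^2 - 2*x + 1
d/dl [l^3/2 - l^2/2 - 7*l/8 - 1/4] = 3*l^2/2 - l - 7/8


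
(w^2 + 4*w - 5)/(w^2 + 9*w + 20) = (w - 1)/(w + 4)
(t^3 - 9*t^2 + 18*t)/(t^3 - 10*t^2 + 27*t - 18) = t/(t - 1)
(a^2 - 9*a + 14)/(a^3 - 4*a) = (a - 7)/(a*(a + 2))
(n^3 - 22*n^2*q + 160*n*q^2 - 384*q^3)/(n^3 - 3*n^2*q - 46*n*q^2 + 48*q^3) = (-n^2 + 14*n*q - 48*q^2)/(-n^2 - 5*n*q + 6*q^2)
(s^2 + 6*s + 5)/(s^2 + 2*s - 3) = (s^2 + 6*s + 5)/(s^2 + 2*s - 3)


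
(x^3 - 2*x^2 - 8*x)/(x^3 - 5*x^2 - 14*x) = (x - 4)/(x - 7)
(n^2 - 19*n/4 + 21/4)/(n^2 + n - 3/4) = (4*n^2 - 19*n + 21)/(4*n^2 + 4*n - 3)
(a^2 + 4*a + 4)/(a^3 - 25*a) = (a^2 + 4*a + 4)/(a*(a^2 - 25))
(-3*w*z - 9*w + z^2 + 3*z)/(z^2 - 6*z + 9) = (-3*w*z - 9*w + z^2 + 3*z)/(z^2 - 6*z + 9)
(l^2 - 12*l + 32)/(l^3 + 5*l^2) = (l^2 - 12*l + 32)/(l^2*(l + 5))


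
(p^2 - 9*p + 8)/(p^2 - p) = (p - 8)/p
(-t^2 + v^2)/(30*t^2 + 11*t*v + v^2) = (-t^2 + v^2)/(30*t^2 + 11*t*v + v^2)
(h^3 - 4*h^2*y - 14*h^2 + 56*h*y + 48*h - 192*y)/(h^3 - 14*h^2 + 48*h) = (h - 4*y)/h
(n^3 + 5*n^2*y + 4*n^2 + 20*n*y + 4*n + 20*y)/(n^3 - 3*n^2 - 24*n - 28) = (n + 5*y)/(n - 7)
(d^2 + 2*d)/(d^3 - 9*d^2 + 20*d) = (d + 2)/(d^2 - 9*d + 20)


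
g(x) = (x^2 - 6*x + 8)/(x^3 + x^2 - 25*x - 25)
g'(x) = (2*x - 6)/(x^3 + x^2 - 25*x - 25) + (-3*x^2 - 2*x + 25)*(x^2 - 6*x + 8)/(x^3 + x^2 - 25*x - 25)^2 = (-x^4 + 12*x^3 - 43*x^2 - 66*x + 350)/(x^6 + 2*x^5 - 49*x^4 - 100*x^3 + 575*x^2 + 1250*x + 625)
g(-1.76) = 1.30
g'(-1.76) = 0.93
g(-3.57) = 1.34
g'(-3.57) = -0.68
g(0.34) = -0.18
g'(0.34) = 0.29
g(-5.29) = -5.29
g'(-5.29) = -18.69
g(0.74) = -0.10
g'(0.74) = 0.16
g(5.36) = 0.19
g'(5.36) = -0.39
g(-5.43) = -3.53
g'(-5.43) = -8.49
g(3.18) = 0.02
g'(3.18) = -0.00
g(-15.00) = -0.12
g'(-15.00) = -0.01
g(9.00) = 0.06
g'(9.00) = 0.00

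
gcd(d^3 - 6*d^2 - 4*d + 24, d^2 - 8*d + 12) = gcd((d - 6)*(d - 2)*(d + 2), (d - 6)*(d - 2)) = d^2 - 8*d + 12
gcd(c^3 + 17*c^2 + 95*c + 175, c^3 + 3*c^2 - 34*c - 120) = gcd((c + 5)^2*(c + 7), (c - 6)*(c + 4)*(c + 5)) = c + 5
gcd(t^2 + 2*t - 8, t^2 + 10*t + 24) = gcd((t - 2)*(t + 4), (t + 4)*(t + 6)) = t + 4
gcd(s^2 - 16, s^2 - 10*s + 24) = s - 4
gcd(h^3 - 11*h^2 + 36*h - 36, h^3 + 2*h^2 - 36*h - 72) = h - 6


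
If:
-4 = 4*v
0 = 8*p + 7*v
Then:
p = 7/8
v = -1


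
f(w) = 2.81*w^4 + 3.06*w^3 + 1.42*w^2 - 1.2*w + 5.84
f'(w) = 11.24*w^3 + 9.18*w^2 + 2.84*w - 1.2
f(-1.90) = 28.88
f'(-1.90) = -50.55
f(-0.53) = 6.64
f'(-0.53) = -1.80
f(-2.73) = 113.52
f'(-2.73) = -169.23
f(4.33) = 1263.46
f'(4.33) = 1095.71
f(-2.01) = 35.01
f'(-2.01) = -61.10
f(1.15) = 15.91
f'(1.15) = 31.30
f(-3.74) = 419.90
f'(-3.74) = -471.42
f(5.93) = 4161.52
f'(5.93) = 2682.31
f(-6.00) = 3044.96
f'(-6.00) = -2115.60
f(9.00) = 20777.21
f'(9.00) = 8961.90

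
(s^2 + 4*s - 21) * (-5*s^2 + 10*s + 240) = -5*s^4 - 10*s^3 + 385*s^2 + 750*s - 5040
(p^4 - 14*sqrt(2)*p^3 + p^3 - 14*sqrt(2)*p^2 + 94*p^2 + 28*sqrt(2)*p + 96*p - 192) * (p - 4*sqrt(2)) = p^5 - 18*sqrt(2)*p^4 + p^4 - 18*sqrt(2)*p^3 + 206*p^3 - 348*sqrt(2)*p^2 + 208*p^2 - 384*sqrt(2)*p - 416*p + 768*sqrt(2)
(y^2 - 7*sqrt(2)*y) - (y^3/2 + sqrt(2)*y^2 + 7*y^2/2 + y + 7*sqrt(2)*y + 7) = -y^3/2 - 5*y^2/2 - sqrt(2)*y^2 - 14*sqrt(2)*y - y - 7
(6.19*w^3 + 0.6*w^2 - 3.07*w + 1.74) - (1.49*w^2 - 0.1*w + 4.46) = 6.19*w^3 - 0.89*w^2 - 2.97*w - 2.72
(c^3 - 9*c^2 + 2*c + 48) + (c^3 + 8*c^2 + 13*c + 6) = 2*c^3 - c^2 + 15*c + 54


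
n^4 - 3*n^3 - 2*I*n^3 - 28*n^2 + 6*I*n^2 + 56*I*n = n*(n - 7)*(n + 4)*(n - 2*I)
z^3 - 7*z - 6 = (z - 3)*(z + 1)*(z + 2)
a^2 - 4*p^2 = (a - 2*p)*(a + 2*p)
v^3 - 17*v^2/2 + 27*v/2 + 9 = (v - 6)*(v - 3)*(v + 1/2)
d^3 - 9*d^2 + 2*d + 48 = (d - 8)*(d - 3)*(d + 2)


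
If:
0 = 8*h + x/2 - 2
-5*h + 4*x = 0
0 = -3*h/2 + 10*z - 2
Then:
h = 16/69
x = 20/69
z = 27/115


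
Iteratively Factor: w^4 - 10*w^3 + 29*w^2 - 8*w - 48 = (w - 4)*(w^3 - 6*w^2 + 5*w + 12) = (w - 4)^2*(w^2 - 2*w - 3) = (w - 4)^2*(w - 3)*(w + 1)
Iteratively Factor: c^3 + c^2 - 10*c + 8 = (c - 1)*(c^2 + 2*c - 8) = (c - 2)*(c - 1)*(c + 4)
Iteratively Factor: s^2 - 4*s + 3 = (s - 1)*(s - 3)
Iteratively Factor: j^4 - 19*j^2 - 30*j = (j - 5)*(j^3 + 5*j^2 + 6*j) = j*(j - 5)*(j^2 + 5*j + 6) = j*(j - 5)*(j + 2)*(j + 3)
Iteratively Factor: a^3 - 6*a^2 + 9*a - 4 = (a - 4)*(a^2 - 2*a + 1) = (a - 4)*(a - 1)*(a - 1)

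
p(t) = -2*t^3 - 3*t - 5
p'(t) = -6*t^2 - 3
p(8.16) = -1116.16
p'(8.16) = -402.51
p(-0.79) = -1.64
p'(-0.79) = -6.74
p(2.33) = -37.29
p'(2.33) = -35.57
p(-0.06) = -4.82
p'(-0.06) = -3.02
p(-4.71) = 218.10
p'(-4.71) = -136.10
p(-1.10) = 0.96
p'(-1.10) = -10.26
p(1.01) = -10.09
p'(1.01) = -9.12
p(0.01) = -5.03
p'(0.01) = -3.00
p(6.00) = -455.00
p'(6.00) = -219.00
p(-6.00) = 445.00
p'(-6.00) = -219.00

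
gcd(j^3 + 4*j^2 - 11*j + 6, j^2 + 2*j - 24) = j + 6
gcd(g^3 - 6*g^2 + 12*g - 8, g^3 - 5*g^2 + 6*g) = g - 2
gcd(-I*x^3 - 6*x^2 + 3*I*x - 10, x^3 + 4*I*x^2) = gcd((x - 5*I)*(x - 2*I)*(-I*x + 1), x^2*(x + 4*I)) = 1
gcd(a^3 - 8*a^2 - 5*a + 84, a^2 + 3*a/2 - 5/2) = 1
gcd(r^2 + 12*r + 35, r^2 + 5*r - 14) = r + 7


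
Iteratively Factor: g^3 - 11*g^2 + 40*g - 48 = (g - 4)*(g^2 - 7*g + 12) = (g - 4)^2*(g - 3)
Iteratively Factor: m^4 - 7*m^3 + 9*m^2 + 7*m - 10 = (m - 1)*(m^3 - 6*m^2 + 3*m + 10) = (m - 2)*(m - 1)*(m^2 - 4*m - 5) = (m - 2)*(m - 1)*(m + 1)*(m - 5)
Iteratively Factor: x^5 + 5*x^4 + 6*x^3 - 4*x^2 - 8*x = (x + 2)*(x^4 + 3*x^3 - 4*x) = (x + 2)^2*(x^3 + x^2 - 2*x) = (x - 1)*(x + 2)^2*(x^2 + 2*x) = x*(x - 1)*(x + 2)^2*(x + 2)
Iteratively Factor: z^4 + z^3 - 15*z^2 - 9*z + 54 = (z - 2)*(z^3 + 3*z^2 - 9*z - 27) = (z - 3)*(z - 2)*(z^2 + 6*z + 9) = (z - 3)*(z - 2)*(z + 3)*(z + 3)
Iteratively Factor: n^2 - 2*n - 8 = (n - 4)*(n + 2)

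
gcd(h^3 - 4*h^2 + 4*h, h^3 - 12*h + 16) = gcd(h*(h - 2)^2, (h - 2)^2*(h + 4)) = h^2 - 4*h + 4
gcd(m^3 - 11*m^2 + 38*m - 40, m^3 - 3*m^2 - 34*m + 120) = m^2 - 9*m + 20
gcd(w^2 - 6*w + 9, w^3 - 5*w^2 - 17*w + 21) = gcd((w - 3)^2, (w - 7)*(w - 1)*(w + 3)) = 1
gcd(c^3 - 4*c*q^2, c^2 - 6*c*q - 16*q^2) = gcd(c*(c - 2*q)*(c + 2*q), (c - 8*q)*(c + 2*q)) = c + 2*q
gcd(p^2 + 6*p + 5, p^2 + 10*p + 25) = p + 5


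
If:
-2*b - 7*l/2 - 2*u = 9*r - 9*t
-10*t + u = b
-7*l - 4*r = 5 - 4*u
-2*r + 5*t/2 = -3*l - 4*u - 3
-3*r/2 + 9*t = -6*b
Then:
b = 397/4932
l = -1060/1233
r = 373/1233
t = -4/1233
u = 79/1644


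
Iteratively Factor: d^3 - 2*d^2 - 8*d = (d - 4)*(d^2 + 2*d) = (d - 4)*(d + 2)*(d)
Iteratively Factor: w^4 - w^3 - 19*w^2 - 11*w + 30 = (w + 3)*(w^3 - 4*w^2 - 7*w + 10) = (w + 2)*(w + 3)*(w^2 - 6*w + 5) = (w - 5)*(w + 2)*(w + 3)*(w - 1)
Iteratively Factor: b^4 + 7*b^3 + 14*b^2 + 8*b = (b + 1)*(b^3 + 6*b^2 + 8*b) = b*(b + 1)*(b^2 + 6*b + 8) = b*(b + 1)*(b + 4)*(b + 2)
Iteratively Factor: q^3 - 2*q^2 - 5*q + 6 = (q - 1)*(q^2 - q - 6) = (q - 3)*(q - 1)*(q + 2)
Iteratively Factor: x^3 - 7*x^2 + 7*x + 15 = (x - 3)*(x^2 - 4*x - 5) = (x - 5)*(x - 3)*(x + 1)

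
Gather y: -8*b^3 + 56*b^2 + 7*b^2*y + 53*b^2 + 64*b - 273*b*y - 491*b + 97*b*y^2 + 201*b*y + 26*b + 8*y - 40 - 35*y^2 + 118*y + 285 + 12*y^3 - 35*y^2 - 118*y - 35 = -8*b^3 + 109*b^2 - 401*b + 12*y^3 + y^2*(97*b - 70) + y*(7*b^2 - 72*b + 8) + 210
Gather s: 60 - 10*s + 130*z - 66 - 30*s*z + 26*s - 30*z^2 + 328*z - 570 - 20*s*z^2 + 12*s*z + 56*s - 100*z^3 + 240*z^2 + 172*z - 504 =s*(-20*z^2 - 18*z + 72) - 100*z^3 + 210*z^2 + 630*z - 1080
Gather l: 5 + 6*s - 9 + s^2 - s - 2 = s^2 + 5*s - 6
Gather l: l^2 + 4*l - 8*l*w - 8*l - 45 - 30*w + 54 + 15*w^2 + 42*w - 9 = l^2 + l*(-8*w - 4) + 15*w^2 + 12*w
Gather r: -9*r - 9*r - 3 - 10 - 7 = -18*r - 20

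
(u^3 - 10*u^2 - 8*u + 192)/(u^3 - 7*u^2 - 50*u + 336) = (u + 4)/(u + 7)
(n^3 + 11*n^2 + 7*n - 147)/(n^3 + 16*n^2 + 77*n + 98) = (n - 3)/(n + 2)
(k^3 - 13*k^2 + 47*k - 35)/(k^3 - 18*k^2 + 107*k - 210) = (k - 1)/(k - 6)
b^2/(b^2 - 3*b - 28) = b^2/(b^2 - 3*b - 28)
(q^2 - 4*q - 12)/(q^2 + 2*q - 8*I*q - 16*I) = (q - 6)/(q - 8*I)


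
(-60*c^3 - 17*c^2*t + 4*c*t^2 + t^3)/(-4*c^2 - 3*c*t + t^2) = (15*c^2 + 8*c*t + t^2)/(c + t)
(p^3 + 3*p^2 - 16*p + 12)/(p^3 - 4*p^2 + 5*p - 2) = (p + 6)/(p - 1)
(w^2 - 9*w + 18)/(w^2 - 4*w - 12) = (w - 3)/(w + 2)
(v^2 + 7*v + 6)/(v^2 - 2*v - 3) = (v + 6)/(v - 3)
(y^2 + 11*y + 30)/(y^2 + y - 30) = (y + 5)/(y - 5)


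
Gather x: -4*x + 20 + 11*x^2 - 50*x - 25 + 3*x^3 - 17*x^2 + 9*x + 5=3*x^3 - 6*x^2 - 45*x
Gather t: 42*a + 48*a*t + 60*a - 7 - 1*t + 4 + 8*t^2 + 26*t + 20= 102*a + 8*t^2 + t*(48*a + 25) + 17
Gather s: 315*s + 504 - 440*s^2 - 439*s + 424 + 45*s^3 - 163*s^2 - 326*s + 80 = 45*s^3 - 603*s^2 - 450*s + 1008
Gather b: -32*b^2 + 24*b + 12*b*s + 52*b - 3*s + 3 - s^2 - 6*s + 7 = -32*b^2 + b*(12*s + 76) - s^2 - 9*s + 10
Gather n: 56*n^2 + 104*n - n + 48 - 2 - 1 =56*n^2 + 103*n + 45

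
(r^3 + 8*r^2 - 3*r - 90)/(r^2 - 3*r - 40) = (r^2 + 3*r - 18)/(r - 8)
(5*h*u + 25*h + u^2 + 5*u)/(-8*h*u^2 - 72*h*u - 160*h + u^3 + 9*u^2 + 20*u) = (5*h + u)/(-8*h*u - 32*h + u^2 + 4*u)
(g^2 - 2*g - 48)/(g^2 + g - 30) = (g - 8)/(g - 5)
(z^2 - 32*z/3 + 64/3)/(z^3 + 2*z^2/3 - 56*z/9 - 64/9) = 3*(z - 8)/(3*z^2 + 10*z + 8)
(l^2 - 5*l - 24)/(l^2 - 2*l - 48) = (l + 3)/(l + 6)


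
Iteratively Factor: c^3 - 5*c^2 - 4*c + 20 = (c - 2)*(c^2 - 3*c - 10) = (c - 5)*(c - 2)*(c + 2)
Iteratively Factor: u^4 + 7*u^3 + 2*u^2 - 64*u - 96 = (u + 2)*(u^3 + 5*u^2 - 8*u - 48) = (u - 3)*(u + 2)*(u^2 + 8*u + 16) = (u - 3)*(u + 2)*(u + 4)*(u + 4)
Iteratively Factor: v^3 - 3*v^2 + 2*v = (v)*(v^2 - 3*v + 2) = v*(v - 2)*(v - 1)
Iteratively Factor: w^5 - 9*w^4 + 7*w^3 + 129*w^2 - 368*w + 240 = (w - 5)*(w^4 - 4*w^3 - 13*w^2 + 64*w - 48) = (w - 5)*(w - 4)*(w^3 - 13*w + 12) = (w - 5)*(w - 4)*(w + 4)*(w^2 - 4*w + 3) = (w - 5)*(w - 4)*(w - 3)*(w + 4)*(w - 1)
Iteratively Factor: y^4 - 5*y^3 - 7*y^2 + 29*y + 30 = (y + 2)*(y^3 - 7*y^2 + 7*y + 15) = (y + 1)*(y + 2)*(y^2 - 8*y + 15) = (y - 5)*(y + 1)*(y + 2)*(y - 3)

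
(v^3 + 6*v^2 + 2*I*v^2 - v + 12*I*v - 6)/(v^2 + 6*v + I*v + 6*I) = v + I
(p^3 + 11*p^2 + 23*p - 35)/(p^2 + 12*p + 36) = (p^3 + 11*p^2 + 23*p - 35)/(p^2 + 12*p + 36)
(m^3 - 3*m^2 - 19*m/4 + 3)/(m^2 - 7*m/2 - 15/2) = (m^2 - 9*m/2 + 2)/(m - 5)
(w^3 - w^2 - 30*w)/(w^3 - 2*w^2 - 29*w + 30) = w/(w - 1)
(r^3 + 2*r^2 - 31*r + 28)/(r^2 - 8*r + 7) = (r^2 + 3*r - 28)/(r - 7)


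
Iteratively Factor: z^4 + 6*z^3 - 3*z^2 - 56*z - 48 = (z + 4)*(z^3 + 2*z^2 - 11*z - 12) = (z + 1)*(z + 4)*(z^2 + z - 12) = (z - 3)*(z + 1)*(z + 4)*(z + 4)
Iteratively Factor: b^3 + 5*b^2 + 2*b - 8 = (b + 4)*(b^2 + b - 2) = (b - 1)*(b + 4)*(b + 2)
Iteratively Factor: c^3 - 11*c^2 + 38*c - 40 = (c - 2)*(c^2 - 9*c + 20) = (c - 4)*(c - 2)*(c - 5)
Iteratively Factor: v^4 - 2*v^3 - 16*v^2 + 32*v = (v - 4)*(v^3 + 2*v^2 - 8*v) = (v - 4)*(v - 2)*(v^2 + 4*v) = v*(v - 4)*(v - 2)*(v + 4)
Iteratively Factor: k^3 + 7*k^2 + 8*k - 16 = (k - 1)*(k^2 + 8*k + 16) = (k - 1)*(k + 4)*(k + 4)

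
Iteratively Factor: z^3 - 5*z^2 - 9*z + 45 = (z - 5)*(z^2 - 9) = (z - 5)*(z + 3)*(z - 3)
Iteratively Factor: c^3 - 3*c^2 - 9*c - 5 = (c + 1)*(c^2 - 4*c - 5) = (c - 5)*(c + 1)*(c + 1)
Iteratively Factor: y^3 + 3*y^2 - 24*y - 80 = (y + 4)*(y^2 - y - 20) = (y + 4)^2*(y - 5)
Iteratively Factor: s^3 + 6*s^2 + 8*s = (s)*(s^2 + 6*s + 8) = s*(s + 2)*(s + 4)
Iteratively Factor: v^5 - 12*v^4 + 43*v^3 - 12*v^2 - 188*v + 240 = (v - 5)*(v^4 - 7*v^3 + 8*v^2 + 28*v - 48) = (v - 5)*(v - 2)*(v^3 - 5*v^2 - 2*v + 24) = (v - 5)*(v - 4)*(v - 2)*(v^2 - v - 6) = (v - 5)*(v - 4)*(v - 3)*(v - 2)*(v + 2)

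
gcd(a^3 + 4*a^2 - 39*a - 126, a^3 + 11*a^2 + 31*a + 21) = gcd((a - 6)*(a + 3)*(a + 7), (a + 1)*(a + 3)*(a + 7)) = a^2 + 10*a + 21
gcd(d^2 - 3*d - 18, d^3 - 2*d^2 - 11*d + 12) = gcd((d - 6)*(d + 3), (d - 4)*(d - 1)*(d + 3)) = d + 3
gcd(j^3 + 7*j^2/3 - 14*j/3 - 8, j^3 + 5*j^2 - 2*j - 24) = j^2 + j - 6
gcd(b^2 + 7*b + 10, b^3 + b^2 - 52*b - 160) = b + 5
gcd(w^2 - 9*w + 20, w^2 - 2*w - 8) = w - 4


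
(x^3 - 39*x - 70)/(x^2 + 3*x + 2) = (x^2 - 2*x - 35)/(x + 1)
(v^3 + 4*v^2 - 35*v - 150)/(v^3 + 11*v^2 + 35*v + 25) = (v - 6)/(v + 1)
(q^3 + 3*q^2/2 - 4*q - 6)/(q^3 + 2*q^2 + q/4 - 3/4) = 2*(q^2 - 4)/(2*q^2 + q - 1)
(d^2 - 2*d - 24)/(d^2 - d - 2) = (-d^2 + 2*d + 24)/(-d^2 + d + 2)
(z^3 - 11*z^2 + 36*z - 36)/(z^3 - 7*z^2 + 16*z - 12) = (z - 6)/(z - 2)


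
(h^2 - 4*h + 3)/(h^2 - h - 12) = (-h^2 + 4*h - 3)/(-h^2 + h + 12)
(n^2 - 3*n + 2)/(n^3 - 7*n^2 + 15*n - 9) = (n - 2)/(n^2 - 6*n + 9)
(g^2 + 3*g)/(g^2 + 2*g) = (g + 3)/(g + 2)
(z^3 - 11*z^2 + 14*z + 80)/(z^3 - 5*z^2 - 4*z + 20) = (z - 8)/(z - 2)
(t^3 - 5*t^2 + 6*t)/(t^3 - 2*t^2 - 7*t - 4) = t*(-t^2 + 5*t - 6)/(-t^3 + 2*t^2 + 7*t + 4)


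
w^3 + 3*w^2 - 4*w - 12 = (w - 2)*(w + 2)*(w + 3)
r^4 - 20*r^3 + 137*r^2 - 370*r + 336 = (r - 8)*(r - 7)*(r - 3)*(r - 2)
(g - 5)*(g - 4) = g^2 - 9*g + 20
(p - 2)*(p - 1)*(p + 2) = p^3 - p^2 - 4*p + 4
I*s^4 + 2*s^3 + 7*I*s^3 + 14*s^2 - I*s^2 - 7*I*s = s*(s + 7)*(s - I)*(I*s + 1)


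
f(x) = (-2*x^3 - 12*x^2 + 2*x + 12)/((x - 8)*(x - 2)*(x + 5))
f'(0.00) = 0.09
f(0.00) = 0.15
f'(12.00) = 1.40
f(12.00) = -7.57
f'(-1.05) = 0.19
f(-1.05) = -0.01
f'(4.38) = 1.53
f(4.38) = 4.67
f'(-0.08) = 0.10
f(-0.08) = 0.14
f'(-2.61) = 0.24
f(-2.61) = -0.34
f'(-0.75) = 0.17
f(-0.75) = 0.04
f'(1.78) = -23.02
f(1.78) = -3.64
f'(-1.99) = 0.21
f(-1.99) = -0.20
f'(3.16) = 0.12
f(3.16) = 3.59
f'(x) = (-6*x^2 - 24*x + 2)/((x - 8)*(x - 2)*(x + 5)) - (-2*x^3 - 12*x^2 + 2*x + 12)/((x - 8)*(x - 2)*(x + 5)^2) - (-2*x^3 - 12*x^2 + 2*x + 12)/((x - 8)*(x - 2)^2*(x + 5)) - (-2*x^3 - 12*x^2 + 2*x + 12)/((x - 8)^2*(x - 2)*(x + 5)) = 2*(11*x^4 + 66*x^3 - 49*x^2 - 900*x + 284)/(x^6 - 10*x^5 - 43*x^4 + 500*x^3 + 356*x^2 - 5440*x + 6400)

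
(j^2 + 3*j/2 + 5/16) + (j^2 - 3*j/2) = 2*j^2 + 5/16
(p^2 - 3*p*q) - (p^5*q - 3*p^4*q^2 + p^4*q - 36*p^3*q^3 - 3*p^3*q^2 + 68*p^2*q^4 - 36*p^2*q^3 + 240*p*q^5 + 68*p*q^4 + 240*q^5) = -p^5*q + 3*p^4*q^2 - p^4*q + 36*p^3*q^3 + 3*p^3*q^2 - 68*p^2*q^4 + 36*p^2*q^3 + p^2 - 240*p*q^5 - 68*p*q^4 - 3*p*q - 240*q^5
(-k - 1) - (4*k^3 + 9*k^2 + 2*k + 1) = -4*k^3 - 9*k^2 - 3*k - 2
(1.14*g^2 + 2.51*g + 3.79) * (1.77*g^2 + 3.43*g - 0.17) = 2.0178*g^4 + 8.3529*g^3 + 15.1238*g^2 + 12.573*g - 0.6443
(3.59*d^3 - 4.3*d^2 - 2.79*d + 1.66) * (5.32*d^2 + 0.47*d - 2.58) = 19.0988*d^5 - 21.1887*d^4 - 26.126*d^3 + 18.6139*d^2 + 7.9784*d - 4.2828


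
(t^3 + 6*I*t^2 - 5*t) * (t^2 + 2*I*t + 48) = t^5 + 8*I*t^4 + 31*t^3 + 278*I*t^2 - 240*t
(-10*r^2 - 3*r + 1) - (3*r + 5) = -10*r^2 - 6*r - 4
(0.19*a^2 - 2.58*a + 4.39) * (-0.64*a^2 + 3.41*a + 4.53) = -0.1216*a^4 + 2.2991*a^3 - 10.7467*a^2 + 3.2825*a + 19.8867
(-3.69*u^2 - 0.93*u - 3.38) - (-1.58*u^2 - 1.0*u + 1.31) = -2.11*u^2 + 0.07*u - 4.69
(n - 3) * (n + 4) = n^2 + n - 12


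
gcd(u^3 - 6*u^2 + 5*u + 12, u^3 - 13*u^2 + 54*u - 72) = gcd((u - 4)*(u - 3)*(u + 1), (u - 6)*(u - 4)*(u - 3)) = u^2 - 7*u + 12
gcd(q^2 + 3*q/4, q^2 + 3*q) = q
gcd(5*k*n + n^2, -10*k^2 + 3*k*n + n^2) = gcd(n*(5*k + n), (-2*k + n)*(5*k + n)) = 5*k + n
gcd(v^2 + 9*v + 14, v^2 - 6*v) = 1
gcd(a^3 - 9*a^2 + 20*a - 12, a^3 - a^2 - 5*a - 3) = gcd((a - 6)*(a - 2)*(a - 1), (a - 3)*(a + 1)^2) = 1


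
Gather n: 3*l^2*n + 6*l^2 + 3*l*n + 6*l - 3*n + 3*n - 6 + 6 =6*l^2 + 6*l + n*(3*l^2 + 3*l)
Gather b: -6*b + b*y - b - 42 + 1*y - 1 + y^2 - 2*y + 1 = b*(y - 7) + y^2 - y - 42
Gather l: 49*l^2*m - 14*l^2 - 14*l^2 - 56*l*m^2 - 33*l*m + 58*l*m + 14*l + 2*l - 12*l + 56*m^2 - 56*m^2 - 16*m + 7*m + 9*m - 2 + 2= l^2*(49*m - 28) + l*(-56*m^2 + 25*m + 4)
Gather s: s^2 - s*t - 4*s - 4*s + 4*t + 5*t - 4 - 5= s^2 + s*(-t - 8) + 9*t - 9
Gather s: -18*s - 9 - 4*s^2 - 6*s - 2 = -4*s^2 - 24*s - 11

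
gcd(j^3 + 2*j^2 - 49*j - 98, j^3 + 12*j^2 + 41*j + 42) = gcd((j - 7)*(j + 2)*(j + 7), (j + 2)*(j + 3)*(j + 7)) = j^2 + 9*j + 14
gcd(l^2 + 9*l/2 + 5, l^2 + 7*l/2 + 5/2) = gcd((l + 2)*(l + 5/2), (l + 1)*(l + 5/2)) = l + 5/2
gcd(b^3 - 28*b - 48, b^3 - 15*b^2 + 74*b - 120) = b - 6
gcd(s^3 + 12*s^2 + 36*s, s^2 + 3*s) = s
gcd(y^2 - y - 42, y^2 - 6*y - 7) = y - 7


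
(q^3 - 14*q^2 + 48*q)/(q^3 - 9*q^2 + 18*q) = (q - 8)/(q - 3)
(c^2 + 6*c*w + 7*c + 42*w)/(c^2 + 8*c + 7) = (c + 6*w)/(c + 1)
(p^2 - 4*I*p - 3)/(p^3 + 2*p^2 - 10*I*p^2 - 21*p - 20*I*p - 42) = (p - I)/(p^2 + p*(2 - 7*I) - 14*I)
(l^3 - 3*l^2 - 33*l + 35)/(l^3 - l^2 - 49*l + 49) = (l + 5)/(l + 7)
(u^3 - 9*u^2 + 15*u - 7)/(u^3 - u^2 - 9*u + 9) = (u^2 - 8*u + 7)/(u^2 - 9)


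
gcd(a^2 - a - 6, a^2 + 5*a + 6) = a + 2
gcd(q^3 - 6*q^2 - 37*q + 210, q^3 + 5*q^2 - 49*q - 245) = q - 7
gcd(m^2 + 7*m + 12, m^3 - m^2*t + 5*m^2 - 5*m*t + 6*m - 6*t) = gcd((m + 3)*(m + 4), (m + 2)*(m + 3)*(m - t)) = m + 3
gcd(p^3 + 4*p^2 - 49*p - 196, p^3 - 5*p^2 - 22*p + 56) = p^2 - 3*p - 28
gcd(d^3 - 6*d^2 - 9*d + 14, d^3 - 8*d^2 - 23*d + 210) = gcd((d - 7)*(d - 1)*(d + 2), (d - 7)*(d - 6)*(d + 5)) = d - 7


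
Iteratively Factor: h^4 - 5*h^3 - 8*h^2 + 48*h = (h)*(h^3 - 5*h^2 - 8*h + 48) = h*(h + 3)*(h^2 - 8*h + 16) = h*(h - 4)*(h + 3)*(h - 4)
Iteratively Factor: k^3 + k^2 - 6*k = (k)*(k^2 + k - 6) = k*(k - 2)*(k + 3)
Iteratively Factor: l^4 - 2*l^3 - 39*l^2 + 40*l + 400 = (l + 4)*(l^3 - 6*l^2 - 15*l + 100) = (l + 4)^2*(l^2 - 10*l + 25) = (l - 5)*(l + 4)^2*(l - 5)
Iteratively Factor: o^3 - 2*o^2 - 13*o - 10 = (o + 1)*(o^2 - 3*o - 10) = (o + 1)*(o + 2)*(o - 5)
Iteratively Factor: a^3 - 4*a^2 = (a)*(a^2 - 4*a) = a^2*(a - 4)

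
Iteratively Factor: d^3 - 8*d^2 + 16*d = (d - 4)*(d^2 - 4*d) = d*(d - 4)*(d - 4)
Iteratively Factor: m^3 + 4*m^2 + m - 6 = (m + 2)*(m^2 + 2*m - 3) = (m + 2)*(m + 3)*(m - 1)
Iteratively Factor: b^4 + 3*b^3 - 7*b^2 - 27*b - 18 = (b - 3)*(b^3 + 6*b^2 + 11*b + 6) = (b - 3)*(b + 1)*(b^2 + 5*b + 6) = (b - 3)*(b + 1)*(b + 2)*(b + 3)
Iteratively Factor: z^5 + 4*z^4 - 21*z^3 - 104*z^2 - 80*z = (z + 4)*(z^4 - 21*z^2 - 20*z) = (z - 5)*(z + 4)*(z^3 + 5*z^2 + 4*z) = z*(z - 5)*(z + 4)*(z^2 + 5*z + 4) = z*(z - 5)*(z + 4)^2*(z + 1)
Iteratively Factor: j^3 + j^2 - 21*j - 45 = (j - 5)*(j^2 + 6*j + 9) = (j - 5)*(j + 3)*(j + 3)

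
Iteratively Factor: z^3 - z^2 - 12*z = (z)*(z^2 - z - 12) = z*(z - 4)*(z + 3)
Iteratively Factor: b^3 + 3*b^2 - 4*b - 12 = (b + 3)*(b^2 - 4) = (b + 2)*(b + 3)*(b - 2)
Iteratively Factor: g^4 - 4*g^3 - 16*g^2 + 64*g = (g - 4)*(g^3 - 16*g) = g*(g - 4)*(g^2 - 16) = g*(g - 4)^2*(g + 4)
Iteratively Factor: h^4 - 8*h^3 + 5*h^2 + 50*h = (h)*(h^3 - 8*h^2 + 5*h + 50) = h*(h - 5)*(h^2 - 3*h - 10) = h*(h - 5)^2*(h + 2)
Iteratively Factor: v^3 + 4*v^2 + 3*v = (v + 3)*(v^2 + v) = v*(v + 3)*(v + 1)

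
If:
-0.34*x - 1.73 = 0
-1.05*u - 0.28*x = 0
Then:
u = 1.36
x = -5.09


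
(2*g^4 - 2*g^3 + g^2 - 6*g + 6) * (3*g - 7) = 6*g^5 - 20*g^4 + 17*g^3 - 25*g^2 + 60*g - 42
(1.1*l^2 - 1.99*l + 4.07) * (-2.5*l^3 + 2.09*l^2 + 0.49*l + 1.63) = -2.75*l^5 + 7.274*l^4 - 13.7951*l^3 + 9.3242*l^2 - 1.2494*l + 6.6341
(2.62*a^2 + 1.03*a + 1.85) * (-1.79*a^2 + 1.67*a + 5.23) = -4.6898*a^4 + 2.5317*a^3 + 12.1112*a^2 + 8.4764*a + 9.6755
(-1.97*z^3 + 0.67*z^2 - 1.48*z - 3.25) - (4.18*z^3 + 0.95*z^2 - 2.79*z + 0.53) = -6.15*z^3 - 0.28*z^2 + 1.31*z - 3.78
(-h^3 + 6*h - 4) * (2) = -2*h^3 + 12*h - 8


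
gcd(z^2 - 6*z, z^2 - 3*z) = z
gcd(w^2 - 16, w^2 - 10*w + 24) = w - 4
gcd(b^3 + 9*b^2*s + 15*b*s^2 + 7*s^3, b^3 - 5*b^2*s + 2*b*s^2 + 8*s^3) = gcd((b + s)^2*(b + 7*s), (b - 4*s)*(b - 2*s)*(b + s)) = b + s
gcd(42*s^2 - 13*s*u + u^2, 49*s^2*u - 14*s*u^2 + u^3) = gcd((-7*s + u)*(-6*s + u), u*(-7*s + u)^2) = 7*s - u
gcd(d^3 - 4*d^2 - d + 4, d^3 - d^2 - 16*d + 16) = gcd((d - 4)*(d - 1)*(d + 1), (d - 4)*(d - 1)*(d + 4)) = d^2 - 5*d + 4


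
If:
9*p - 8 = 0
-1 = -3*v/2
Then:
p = 8/9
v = 2/3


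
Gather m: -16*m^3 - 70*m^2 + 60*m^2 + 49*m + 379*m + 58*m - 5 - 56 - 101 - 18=-16*m^3 - 10*m^2 + 486*m - 180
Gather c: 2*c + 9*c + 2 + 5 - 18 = 11*c - 11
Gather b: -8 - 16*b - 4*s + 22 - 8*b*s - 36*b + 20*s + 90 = b*(-8*s - 52) + 16*s + 104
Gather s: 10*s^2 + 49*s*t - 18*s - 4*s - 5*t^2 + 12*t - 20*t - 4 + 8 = 10*s^2 + s*(49*t - 22) - 5*t^2 - 8*t + 4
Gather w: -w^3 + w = -w^3 + w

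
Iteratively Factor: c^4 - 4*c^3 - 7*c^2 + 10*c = (c)*(c^3 - 4*c^2 - 7*c + 10) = c*(c + 2)*(c^2 - 6*c + 5) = c*(c - 5)*(c + 2)*(c - 1)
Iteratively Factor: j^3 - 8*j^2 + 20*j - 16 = (j - 2)*(j^2 - 6*j + 8) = (j - 2)^2*(j - 4)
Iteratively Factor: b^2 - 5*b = (b - 5)*(b)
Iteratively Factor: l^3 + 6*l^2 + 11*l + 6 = (l + 3)*(l^2 + 3*l + 2) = (l + 2)*(l + 3)*(l + 1)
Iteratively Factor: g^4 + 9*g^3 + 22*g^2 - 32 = (g - 1)*(g^3 + 10*g^2 + 32*g + 32) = (g - 1)*(g + 4)*(g^2 + 6*g + 8) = (g - 1)*(g + 2)*(g + 4)*(g + 4)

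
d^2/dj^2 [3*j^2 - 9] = 6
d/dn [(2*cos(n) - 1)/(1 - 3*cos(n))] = sin(n)/(3*cos(n) - 1)^2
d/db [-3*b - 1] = -3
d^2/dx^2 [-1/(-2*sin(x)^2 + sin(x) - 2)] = (-16*sin(x)^4 + 6*sin(x)^3 + 39*sin(x)^2 - 14*sin(x) - 6)/(-sin(x) - cos(2*x) + 3)^3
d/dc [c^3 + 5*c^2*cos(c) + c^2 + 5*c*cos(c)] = -5*c^2*sin(c) + 3*c^2 - 5*c*sin(c) + 10*c*cos(c) + 2*c + 5*cos(c)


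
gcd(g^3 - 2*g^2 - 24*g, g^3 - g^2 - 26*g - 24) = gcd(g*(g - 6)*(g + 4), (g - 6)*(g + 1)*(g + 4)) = g^2 - 2*g - 24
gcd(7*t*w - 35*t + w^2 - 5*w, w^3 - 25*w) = w - 5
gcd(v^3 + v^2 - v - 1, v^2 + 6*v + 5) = v + 1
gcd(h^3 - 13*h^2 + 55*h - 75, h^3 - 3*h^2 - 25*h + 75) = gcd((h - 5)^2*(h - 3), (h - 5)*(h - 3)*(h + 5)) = h^2 - 8*h + 15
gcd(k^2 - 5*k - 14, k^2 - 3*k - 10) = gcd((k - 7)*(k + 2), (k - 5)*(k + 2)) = k + 2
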